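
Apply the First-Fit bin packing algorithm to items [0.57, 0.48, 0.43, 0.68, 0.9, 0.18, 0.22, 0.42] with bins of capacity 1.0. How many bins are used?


Place items sequentially using First-Fit:
  Item 0.57 -> new Bin 1
  Item 0.48 -> new Bin 2
  Item 0.43 -> Bin 1 (now 1.0)
  Item 0.68 -> new Bin 3
  Item 0.9 -> new Bin 4
  Item 0.18 -> Bin 2 (now 0.66)
  Item 0.22 -> Bin 2 (now 0.88)
  Item 0.42 -> new Bin 5
Total bins used = 5

5


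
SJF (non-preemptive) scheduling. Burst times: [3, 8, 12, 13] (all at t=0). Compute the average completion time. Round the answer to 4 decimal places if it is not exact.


SJF order (ascending): [3, 8, 12, 13]
Completion times:
  Job 1: burst=3, C=3
  Job 2: burst=8, C=11
  Job 3: burst=12, C=23
  Job 4: burst=13, C=36
Average completion = 73/4 = 18.25

18.25


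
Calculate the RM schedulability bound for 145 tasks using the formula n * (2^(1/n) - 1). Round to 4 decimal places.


Compute 2^(1/145) = 1.0047917694
Subtract 1: 1.0047917694 - 1 = 0.0047917694
Multiply by n: 145 * 0.0047917694 = 0.6948065630
Round to 4 dp: 0.6948

0.6948


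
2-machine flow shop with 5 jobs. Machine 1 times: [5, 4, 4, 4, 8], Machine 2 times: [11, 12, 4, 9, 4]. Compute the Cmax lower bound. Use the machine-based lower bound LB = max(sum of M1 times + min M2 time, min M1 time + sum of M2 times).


LB1 = sum(M1 times) + min(M2 times) = 25 + 4 = 29
LB2 = min(M1 times) + sum(M2 times) = 4 + 40 = 44
Lower bound = max(LB1, LB2) = max(29, 44) = 44

44


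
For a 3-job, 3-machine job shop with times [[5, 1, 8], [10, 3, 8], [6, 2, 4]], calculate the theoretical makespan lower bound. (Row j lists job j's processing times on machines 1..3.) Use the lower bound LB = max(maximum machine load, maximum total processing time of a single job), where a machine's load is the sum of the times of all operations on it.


Machine loads:
  Machine 1: 5 + 10 + 6 = 21
  Machine 2: 1 + 3 + 2 = 6
  Machine 3: 8 + 8 + 4 = 20
Max machine load = 21
Job totals:
  Job 1: 14
  Job 2: 21
  Job 3: 12
Max job total = 21
Lower bound = max(21, 21) = 21

21


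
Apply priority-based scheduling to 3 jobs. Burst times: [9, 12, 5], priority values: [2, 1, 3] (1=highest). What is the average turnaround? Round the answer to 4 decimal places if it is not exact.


Sort by priority (ascending = highest first):
Order: [(1, 12), (2, 9), (3, 5)]
Completion times:
  Priority 1, burst=12, C=12
  Priority 2, burst=9, C=21
  Priority 3, burst=5, C=26
Average turnaround = 59/3 = 19.6667

19.6667


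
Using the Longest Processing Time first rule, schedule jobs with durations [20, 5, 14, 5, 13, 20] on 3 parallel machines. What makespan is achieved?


Sort jobs in decreasing order (LPT): [20, 20, 14, 13, 5, 5]
Assign each job to the least loaded machine:
  Machine 1: jobs [20, 5], load = 25
  Machine 2: jobs [20, 5], load = 25
  Machine 3: jobs [14, 13], load = 27
Makespan = max load = 27

27


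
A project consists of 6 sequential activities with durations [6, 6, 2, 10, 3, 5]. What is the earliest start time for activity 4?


Activity 4 starts after activities 1 through 3 complete.
Predecessor durations: [6, 6, 2]
ES = 6 + 6 + 2 = 14

14


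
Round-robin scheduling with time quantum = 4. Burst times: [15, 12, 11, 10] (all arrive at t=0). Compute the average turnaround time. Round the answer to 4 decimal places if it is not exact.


Time quantum = 4
Execution trace:
  J1 runs 4 units, time = 4
  J2 runs 4 units, time = 8
  J3 runs 4 units, time = 12
  J4 runs 4 units, time = 16
  J1 runs 4 units, time = 20
  J2 runs 4 units, time = 24
  J3 runs 4 units, time = 28
  J4 runs 4 units, time = 32
  J1 runs 4 units, time = 36
  J2 runs 4 units, time = 40
  J3 runs 3 units, time = 43
  J4 runs 2 units, time = 45
  J1 runs 3 units, time = 48
Finish times: [48, 40, 43, 45]
Average turnaround = 176/4 = 44.0

44.0


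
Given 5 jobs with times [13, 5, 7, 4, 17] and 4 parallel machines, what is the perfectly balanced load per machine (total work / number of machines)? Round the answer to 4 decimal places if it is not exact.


Total processing time = 13 + 5 + 7 + 4 + 17 = 46
Number of machines = 4
Ideal balanced load = 46 / 4 = 11.5

11.5


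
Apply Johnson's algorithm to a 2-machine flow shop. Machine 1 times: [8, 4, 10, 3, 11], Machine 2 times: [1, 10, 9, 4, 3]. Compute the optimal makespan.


Apply Johnson's rule:
  Group 1 (a <= b): [(4, 3, 4), (2, 4, 10)]
  Group 2 (a > b): [(3, 10, 9), (5, 11, 3), (1, 8, 1)]
Optimal job order: [4, 2, 3, 5, 1]
Schedule:
  Job 4: M1 done at 3, M2 done at 7
  Job 2: M1 done at 7, M2 done at 17
  Job 3: M1 done at 17, M2 done at 26
  Job 5: M1 done at 28, M2 done at 31
  Job 1: M1 done at 36, M2 done at 37
Makespan = 37

37


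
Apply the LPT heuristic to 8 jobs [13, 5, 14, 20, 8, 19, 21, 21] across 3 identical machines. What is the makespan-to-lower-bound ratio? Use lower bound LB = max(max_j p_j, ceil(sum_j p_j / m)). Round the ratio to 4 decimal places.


LPT order: [21, 21, 20, 19, 14, 13, 8, 5]
Machine loads after assignment: [40, 42, 39]
LPT makespan = 42
Lower bound = max(max_job, ceil(total/3)) = max(21, 41) = 41
Ratio = 42 / 41 = 1.0244

1.0244


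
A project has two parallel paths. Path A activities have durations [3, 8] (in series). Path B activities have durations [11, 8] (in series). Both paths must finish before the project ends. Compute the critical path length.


Path A total = 3 + 8 = 11
Path B total = 11 + 8 = 19
Critical path = longest path = max(11, 19) = 19

19


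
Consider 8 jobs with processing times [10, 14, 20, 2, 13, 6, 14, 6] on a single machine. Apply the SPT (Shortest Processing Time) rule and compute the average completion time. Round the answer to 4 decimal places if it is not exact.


Sort jobs by processing time (SPT order): [2, 6, 6, 10, 13, 14, 14, 20]
Compute completion times sequentially:
  Job 1: processing = 2, completes at 2
  Job 2: processing = 6, completes at 8
  Job 3: processing = 6, completes at 14
  Job 4: processing = 10, completes at 24
  Job 5: processing = 13, completes at 37
  Job 6: processing = 14, completes at 51
  Job 7: processing = 14, completes at 65
  Job 8: processing = 20, completes at 85
Sum of completion times = 286
Average completion time = 286/8 = 35.75

35.75


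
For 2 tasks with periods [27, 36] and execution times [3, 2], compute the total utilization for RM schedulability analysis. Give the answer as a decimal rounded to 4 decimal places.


Compute individual utilizations (exact fractions):
  Task 1: C/T = 3/27 = 1/9 (approx. 0.1111)
  Task 2: C/T = 2/36 = 1/18 (approx. 0.0556)
Total utilization U = 1/9 + 1/18 = 1/6
Rounded to 4 decimal places: U = 0.1667
RM (Liu & Layland) bound for 2 tasks = 0.828427; compare with U = 1/6 (approx. 0.166667)
U <= bound, so schedulable by RM sufficient condition.

0.1667


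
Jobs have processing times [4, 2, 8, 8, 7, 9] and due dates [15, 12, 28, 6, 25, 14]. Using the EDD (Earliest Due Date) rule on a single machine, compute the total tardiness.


Sort by due date (EDD order): [(8, 6), (2, 12), (9, 14), (4, 15), (7, 25), (8, 28)]
Compute completion times and tardiness:
  Job 1: p=8, d=6, C=8, tardiness=max(0,8-6)=2
  Job 2: p=2, d=12, C=10, tardiness=max(0,10-12)=0
  Job 3: p=9, d=14, C=19, tardiness=max(0,19-14)=5
  Job 4: p=4, d=15, C=23, tardiness=max(0,23-15)=8
  Job 5: p=7, d=25, C=30, tardiness=max(0,30-25)=5
  Job 6: p=8, d=28, C=38, tardiness=max(0,38-28)=10
Total tardiness = 30

30


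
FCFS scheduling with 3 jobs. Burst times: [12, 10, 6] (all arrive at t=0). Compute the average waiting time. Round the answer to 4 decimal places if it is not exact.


FCFS order (as given): [12, 10, 6]
Waiting times:
  Job 1: wait = 0
  Job 2: wait = 12
  Job 3: wait = 22
Sum of waiting times = 34
Average waiting time = 34/3 = 11.3333

11.3333


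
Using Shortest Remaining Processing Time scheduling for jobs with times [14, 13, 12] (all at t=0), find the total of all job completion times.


Since all jobs arrive at t=0, SRPT equals SPT ordering.
SPT order: [12, 13, 14]
Completion times:
  Job 1: p=12, C=12
  Job 2: p=13, C=25
  Job 3: p=14, C=39
Total completion time = 12 + 25 + 39 = 76

76


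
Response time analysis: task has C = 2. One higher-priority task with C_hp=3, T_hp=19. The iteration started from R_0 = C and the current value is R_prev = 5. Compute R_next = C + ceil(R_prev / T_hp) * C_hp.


R_next = C + ceil(R_prev / T_hp) * C_hp
ceil(5 / 19) = ceil(0.2632) = 1
Interference = 1 * 3 = 3
R_next = 2 + 3 = 5
R_next = R_prev, so the iteration has converged (response time = 5).

5


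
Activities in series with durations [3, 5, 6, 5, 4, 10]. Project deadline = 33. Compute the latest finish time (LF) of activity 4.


LF(activity 4) = deadline - sum of successor durations
Successors: activities 5 through 6 with durations [4, 10]
Sum of successor durations = 14
LF = 33 - 14 = 19

19


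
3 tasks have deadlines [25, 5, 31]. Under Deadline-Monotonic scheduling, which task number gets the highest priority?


Sort tasks by relative deadline (ascending):
  Task 2: deadline = 5
  Task 1: deadline = 25
  Task 3: deadline = 31
Priority order (highest first): [2, 1, 3]
Highest priority task = 2

2


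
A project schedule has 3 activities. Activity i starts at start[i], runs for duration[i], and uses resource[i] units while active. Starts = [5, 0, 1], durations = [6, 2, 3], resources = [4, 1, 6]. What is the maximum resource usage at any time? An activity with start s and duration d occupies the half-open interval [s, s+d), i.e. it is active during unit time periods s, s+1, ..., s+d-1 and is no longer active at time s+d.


Each activity i is active on [start_i, start_i + duration_i).
Compute total resource usage per time slot:
  t=0: active resources = [1], total = 1
  t=1: active resources = [1, 6], total = 7
  t=2: active resources = [6], total = 6
  t=3: active resources = [6], total = 6
  t=4: active resources = [], total = 0
  t=5: active resources = [4], total = 4
  t=6: active resources = [4], total = 4
  t=7: active resources = [4], total = 4
  t=8: active resources = [4], total = 4
  t=9: active resources = [4], total = 4
  t=10: active resources = [4], total = 4
Peak resource demand = 7

7


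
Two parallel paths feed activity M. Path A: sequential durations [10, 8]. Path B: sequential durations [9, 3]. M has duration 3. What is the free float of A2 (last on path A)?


ES(A2) = sum of predecessors on chain A = 10
EF(A2) = ES + duration = 10 + 8 = 18
Successor of A2 is M. ES(M) = max(sum(A), sum(B)) = max(18, 12) = 18
Free float = ES(successor) - EF(current) = 18 - 18 = 0

0


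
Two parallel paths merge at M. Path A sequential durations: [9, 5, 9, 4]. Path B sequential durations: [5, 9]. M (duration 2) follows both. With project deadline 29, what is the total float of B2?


Forward pass: ES(B2) = sum of predecessors on chain B = 5
EF = ES + duration = 5 + 9 = 14
Backward pass: LF(M) = deadline = 29; LS(M) = 29 - 2 = 27
LF(B2) = LS(M) - sum(successors on chain B) = 27 - 0 = 27
LS = LF - duration = 27 - 9 = 18
Total float = LS - ES = 18 - 5 = 13

13


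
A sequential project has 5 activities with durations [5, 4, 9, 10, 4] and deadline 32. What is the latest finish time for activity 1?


LF(activity 1) = deadline - sum of successor durations
Successors: activities 2 through 5 with durations [4, 9, 10, 4]
Sum of successor durations = 27
LF = 32 - 27 = 5

5


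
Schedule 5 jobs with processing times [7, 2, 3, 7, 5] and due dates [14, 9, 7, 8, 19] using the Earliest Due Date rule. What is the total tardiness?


Sort by due date (EDD order): [(3, 7), (7, 8), (2, 9), (7, 14), (5, 19)]
Compute completion times and tardiness:
  Job 1: p=3, d=7, C=3, tardiness=max(0,3-7)=0
  Job 2: p=7, d=8, C=10, tardiness=max(0,10-8)=2
  Job 3: p=2, d=9, C=12, tardiness=max(0,12-9)=3
  Job 4: p=7, d=14, C=19, tardiness=max(0,19-14)=5
  Job 5: p=5, d=19, C=24, tardiness=max(0,24-19)=5
Total tardiness = 15

15


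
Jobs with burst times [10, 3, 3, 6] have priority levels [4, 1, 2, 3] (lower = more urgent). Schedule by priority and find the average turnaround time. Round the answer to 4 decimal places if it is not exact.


Sort by priority (ascending = highest first):
Order: [(1, 3), (2, 3), (3, 6), (4, 10)]
Completion times:
  Priority 1, burst=3, C=3
  Priority 2, burst=3, C=6
  Priority 3, burst=6, C=12
  Priority 4, burst=10, C=22
Average turnaround = 43/4 = 10.75

10.75


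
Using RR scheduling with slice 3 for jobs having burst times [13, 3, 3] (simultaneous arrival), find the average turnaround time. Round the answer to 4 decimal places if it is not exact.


Time quantum = 3
Execution trace:
  J1 runs 3 units, time = 3
  J2 runs 3 units, time = 6
  J3 runs 3 units, time = 9
  J1 runs 3 units, time = 12
  J1 runs 3 units, time = 15
  J1 runs 3 units, time = 18
  J1 runs 1 units, time = 19
Finish times: [19, 6, 9]
Average turnaround = 34/3 = 11.3333

11.3333


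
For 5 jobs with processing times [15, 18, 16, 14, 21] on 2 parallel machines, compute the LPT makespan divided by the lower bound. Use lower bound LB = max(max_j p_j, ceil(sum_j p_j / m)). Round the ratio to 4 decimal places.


LPT order: [21, 18, 16, 15, 14]
Machine loads after assignment: [36, 48]
LPT makespan = 48
Lower bound = max(max_job, ceil(total/2)) = max(21, 42) = 42
Ratio = 48 / 42 = 1.1429

1.1429


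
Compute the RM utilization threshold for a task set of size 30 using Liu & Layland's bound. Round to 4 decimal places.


Compute 2^(1/30) = 1.0233738920
Subtract 1: 1.0233738920 - 1 = 0.0233738920
Multiply by n: 30 * 0.0233738920 = 0.7012167600
Round to 4 dp: 0.7012

0.7012


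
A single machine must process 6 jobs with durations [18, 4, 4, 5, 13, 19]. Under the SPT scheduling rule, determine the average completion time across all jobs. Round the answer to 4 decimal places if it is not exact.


Sort jobs by processing time (SPT order): [4, 4, 5, 13, 18, 19]
Compute completion times sequentially:
  Job 1: processing = 4, completes at 4
  Job 2: processing = 4, completes at 8
  Job 3: processing = 5, completes at 13
  Job 4: processing = 13, completes at 26
  Job 5: processing = 18, completes at 44
  Job 6: processing = 19, completes at 63
Sum of completion times = 158
Average completion time = 158/6 = 26.3333

26.3333


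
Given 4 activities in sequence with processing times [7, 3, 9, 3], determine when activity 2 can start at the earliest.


Activity 2 starts after activities 1 through 1 complete.
Predecessor durations: [7]
ES = 7 = 7

7


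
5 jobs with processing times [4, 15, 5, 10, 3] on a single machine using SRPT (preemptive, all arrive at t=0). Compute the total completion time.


Since all jobs arrive at t=0, SRPT equals SPT ordering.
SPT order: [3, 4, 5, 10, 15]
Completion times:
  Job 1: p=3, C=3
  Job 2: p=4, C=7
  Job 3: p=5, C=12
  Job 4: p=10, C=22
  Job 5: p=15, C=37
Total completion time = 3 + 7 + 12 + 22 + 37 = 81

81


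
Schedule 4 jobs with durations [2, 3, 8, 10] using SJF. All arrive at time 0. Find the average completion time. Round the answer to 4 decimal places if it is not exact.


SJF order (ascending): [2, 3, 8, 10]
Completion times:
  Job 1: burst=2, C=2
  Job 2: burst=3, C=5
  Job 3: burst=8, C=13
  Job 4: burst=10, C=23
Average completion = 43/4 = 10.75

10.75


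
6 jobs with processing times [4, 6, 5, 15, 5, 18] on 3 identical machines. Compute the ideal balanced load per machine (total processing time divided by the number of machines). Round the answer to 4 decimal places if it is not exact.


Total processing time = 4 + 6 + 5 + 15 + 5 + 18 = 53
Number of machines = 3
Ideal balanced load = 53 / 3 = 17.6667

17.6667


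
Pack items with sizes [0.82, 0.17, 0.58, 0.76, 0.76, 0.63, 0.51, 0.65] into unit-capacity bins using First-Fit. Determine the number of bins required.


Place items sequentially using First-Fit:
  Item 0.82 -> new Bin 1
  Item 0.17 -> Bin 1 (now 0.99)
  Item 0.58 -> new Bin 2
  Item 0.76 -> new Bin 3
  Item 0.76 -> new Bin 4
  Item 0.63 -> new Bin 5
  Item 0.51 -> new Bin 6
  Item 0.65 -> new Bin 7
Total bins used = 7

7


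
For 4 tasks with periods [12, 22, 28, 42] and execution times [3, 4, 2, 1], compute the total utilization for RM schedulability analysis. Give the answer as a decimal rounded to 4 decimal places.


Compute individual utilizations (exact fractions):
  Task 1: C/T = 3/12 = 1/4 (approx. 0.25)
  Task 2: C/T = 4/22 = 2/11 (approx. 0.1818)
  Task 3: C/T = 2/28 = 1/14 (approx. 0.0714)
  Task 4: C/T = 1/42 (approx. 0.0238)
Total utilization U = 1/4 + 2/11 + 1/14 + 1/42 = 487/924
Rounded to 4 decimal places: U = 0.5271
RM (Liu & Layland) bound for 4 tasks = 0.756828; compare with U = 487/924 (approx. 0.527056)
U <= bound, so schedulable by RM sufficient condition.

0.5271


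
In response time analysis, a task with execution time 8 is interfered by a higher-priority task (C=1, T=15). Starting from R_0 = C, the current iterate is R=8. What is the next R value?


R_next = C + ceil(R_prev / T_hp) * C_hp
ceil(8 / 15) = ceil(0.5333) = 1
Interference = 1 * 1 = 1
R_next = 8 + 1 = 9

9


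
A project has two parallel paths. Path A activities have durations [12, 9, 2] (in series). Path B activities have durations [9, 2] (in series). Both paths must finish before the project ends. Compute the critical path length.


Path A total = 12 + 9 + 2 = 23
Path B total = 9 + 2 = 11
Critical path = longest path = max(23, 11) = 23

23


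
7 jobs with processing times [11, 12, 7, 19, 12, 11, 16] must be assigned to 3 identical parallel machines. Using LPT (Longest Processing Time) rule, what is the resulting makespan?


Sort jobs in decreasing order (LPT): [19, 16, 12, 12, 11, 11, 7]
Assign each job to the least loaded machine:
  Machine 1: jobs [19, 11], load = 30
  Machine 2: jobs [16, 11], load = 27
  Machine 3: jobs [12, 12, 7], load = 31
Makespan = max load = 31

31


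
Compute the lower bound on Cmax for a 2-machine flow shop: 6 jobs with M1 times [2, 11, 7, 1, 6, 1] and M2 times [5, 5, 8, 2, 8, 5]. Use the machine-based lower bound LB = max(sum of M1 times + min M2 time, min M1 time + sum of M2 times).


LB1 = sum(M1 times) + min(M2 times) = 28 + 2 = 30
LB2 = min(M1 times) + sum(M2 times) = 1 + 33 = 34
Lower bound = max(LB1, LB2) = max(30, 34) = 34

34


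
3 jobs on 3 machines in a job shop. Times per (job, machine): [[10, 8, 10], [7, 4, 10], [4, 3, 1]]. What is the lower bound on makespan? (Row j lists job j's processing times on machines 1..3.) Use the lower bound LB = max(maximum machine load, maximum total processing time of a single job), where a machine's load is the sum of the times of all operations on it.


Machine loads:
  Machine 1: 10 + 7 + 4 = 21
  Machine 2: 8 + 4 + 3 = 15
  Machine 3: 10 + 10 + 1 = 21
Max machine load = 21
Job totals:
  Job 1: 28
  Job 2: 21
  Job 3: 8
Max job total = 28
Lower bound = max(21, 28) = 28

28


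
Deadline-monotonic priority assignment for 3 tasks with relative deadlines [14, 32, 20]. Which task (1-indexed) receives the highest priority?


Sort tasks by relative deadline (ascending):
  Task 1: deadline = 14
  Task 3: deadline = 20
  Task 2: deadline = 32
Priority order (highest first): [1, 3, 2]
Highest priority task = 1

1


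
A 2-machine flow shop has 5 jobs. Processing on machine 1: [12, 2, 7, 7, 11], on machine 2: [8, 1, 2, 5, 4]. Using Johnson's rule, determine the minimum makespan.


Apply Johnson's rule:
  Group 1 (a <= b): []
  Group 2 (a > b): [(1, 12, 8), (4, 7, 5), (5, 11, 4), (3, 7, 2), (2, 2, 1)]
Optimal job order: [1, 4, 5, 3, 2]
Schedule:
  Job 1: M1 done at 12, M2 done at 20
  Job 4: M1 done at 19, M2 done at 25
  Job 5: M1 done at 30, M2 done at 34
  Job 3: M1 done at 37, M2 done at 39
  Job 2: M1 done at 39, M2 done at 40
Makespan = 40

40


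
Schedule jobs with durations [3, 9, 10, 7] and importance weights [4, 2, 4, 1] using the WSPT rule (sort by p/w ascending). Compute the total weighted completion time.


Compute p/w ratios and sort ascending (WSPT): [(3, 4), (10, 4), (9, 2), (7, 1)]
Compute weighted completion times:
  Job (p=3,w=4): C=3, w*C=4*3=12
  Job (p=10,w=4): C=13, w*C=4*13=52
  Job (p=9,w=2): C=22, w*C=2*22=44
  Job (p=7,w=1): C=29, w*C=1*29=29
Total weighted completion time = 137

137


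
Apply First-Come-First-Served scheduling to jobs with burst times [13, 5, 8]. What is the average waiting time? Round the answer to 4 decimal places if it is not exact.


FCFS order (as given): [13, 5, 8]
Waiting times:
  Job 1: wait = 0
  Job 2: wait = 13
  Job 3: wait = 18
Sum of waiting times = 31
Average waiting time = 31/3 = 10.3333

10.3333


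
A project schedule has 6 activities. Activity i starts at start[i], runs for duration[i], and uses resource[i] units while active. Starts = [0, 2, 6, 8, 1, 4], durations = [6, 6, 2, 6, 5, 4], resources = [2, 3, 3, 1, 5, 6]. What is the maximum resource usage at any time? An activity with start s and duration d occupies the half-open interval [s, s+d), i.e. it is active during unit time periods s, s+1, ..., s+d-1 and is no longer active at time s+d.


Each activity i is active on [start_i, start_i + duration_i).
Compute total resource usage per time slot:
  t=0: active resources = [2], total = 2
  t=1: active resources = [2, 5], total = 7
  t=2: active resources = [2, 3, 5], total = 10
  t=3: active resources = [2, 3, 5], total = 10
  t=4: active resources = [2, 3, 5, 6], total = 16
  t=5: active resources = [2, 3, 5, 6], total = 16
  t=6: active resources = [3, 3, 6], total = 12
  t=7: active resources = [3, 3, 6], total = 12
  t=8: active resources = [1], total = 1
  t=9: active resources = [1], total = 1
  t=10: active resources = [1], total = 1
  t=11: active resources = [1], total = 1
  t=12: active resources = [1], total = 1
  t=13: active resources = [1], total = 1
Peak resource demand = 16

16


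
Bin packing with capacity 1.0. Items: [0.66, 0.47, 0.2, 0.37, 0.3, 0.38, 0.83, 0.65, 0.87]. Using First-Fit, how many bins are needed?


Place items sequentially using First-Fit:
  Item 0.66 -> new Bin 1
  Item 0.47 -> new Bin 2
  Item 0.2 -> Bin 1 (now 0.86)
  Item 0.37 -> Bin 2 (now 0.84)
  Item 0.3 -> new Bin 3
  Item 0.38 -> Bin 3 (now 0.68)
  Item 0.83 -> new Bin 4
  Item 0.65 -> new Bin 5
  Item 0.87 -> new Bin 6
Total bins used = 6

6


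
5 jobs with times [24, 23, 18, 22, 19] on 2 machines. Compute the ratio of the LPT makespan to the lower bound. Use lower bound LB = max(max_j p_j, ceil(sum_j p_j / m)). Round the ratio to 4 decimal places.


LPT order: [24, 23, 22, 19, 18]
Machine loads after assignment: [61, 45]
LPT makespan = 61
Lower bound = max(max_job, ceil(total/2)) = max(24, 53) = 53
Ratio = 61 / 53 = 1.1509

1.1509


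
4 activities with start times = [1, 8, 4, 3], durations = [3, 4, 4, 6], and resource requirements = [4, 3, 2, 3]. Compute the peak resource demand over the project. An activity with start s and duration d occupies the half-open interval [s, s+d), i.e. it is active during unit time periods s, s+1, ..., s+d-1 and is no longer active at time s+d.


Each activity i is active on [start_i, start_i + duration_i).
Compute total resource usage per time slot:
  t=0: active resources = [], total = 0
  t=1: active resources = [4], total = 4
  t=2: active resources = [4], total = 4
  t=3: active resources = [4, 3], total = 7
  t=4: active resources = [2, 3], total = 5
  t=5: active resources = [2, 3], total = 5
  t=6: active resources = [2, 3], total = 5
  t=7: active resources = [2, 3], total = 5
  t=8: active resources = [3, 3], total = 6
  t=9: active resources = [3], total = 3
  t=10: active resources = [3], total = 3
  t=11: active resources = [3], total = 3
Peak resource demand = 7

7


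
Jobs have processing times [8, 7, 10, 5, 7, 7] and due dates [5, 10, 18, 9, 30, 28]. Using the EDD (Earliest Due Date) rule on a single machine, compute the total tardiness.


Sort by due date (EDD order): [(8, 5), (5, 9), (7, 10), (10, 18), (7, 28), (7, 30)]
Compute completion times and tardiness:
  Job 1: p=8, d=5, C=8, tardiness=max(0,8-5)=3
  Job 2: p=5, d=9, C=13, tardiness=max(0,13-9)=4
  Job 3: p=7, d=10, C=20, tardiness=max(0,20-10)=10
  Job 4: p=10, d=18, C=30, tardiness=max(0,30-18)=12
  Job 5: p=7, d=28, C=37, tardiness=max(0,37-28)=9
  Job 6: p=7, d=30, C=44, tardiness=max(0,44-30)=14
Total tardiness = 52

52


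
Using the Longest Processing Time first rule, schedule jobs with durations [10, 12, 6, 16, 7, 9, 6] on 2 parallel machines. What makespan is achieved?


Sort jobs in decreasing order (LPT): [16, 12, 10, 9, 7, 6, 6]
Assign each job to the least loaded machine:
  Machine 1: jobs [16, 9, 6], load = 31
  Machine 2: jobs [12, 10, 7, 6], load = 35
Makespan = max load = 35

35


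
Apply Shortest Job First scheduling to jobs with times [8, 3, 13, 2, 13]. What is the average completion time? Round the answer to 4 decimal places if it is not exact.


SJF order (ascending): [2, 3, 8, 13, 13]
Completion times:
  Job 1: burst=2, C=2
  Job 2: burst=3, C=5
  Job 3: burst=8, C=13
  Job 4: burst=13, C=26
  Job 5: burst=13, C=39
Average completion = 85/5 = 17.0

17.0


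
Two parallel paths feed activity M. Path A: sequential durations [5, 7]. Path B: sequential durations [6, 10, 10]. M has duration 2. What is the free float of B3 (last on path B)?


ES(B3) = sum of predecessors on chain B = 16
EF(B3) = ES + duration = 16 + 10 = 26
Successor of B3 is M. ES(M) = max(sum(A), sum(B)) = max(12, 26) = 26
Free float = ES(successor) - EF(current) = 26 - 26 = 0

0


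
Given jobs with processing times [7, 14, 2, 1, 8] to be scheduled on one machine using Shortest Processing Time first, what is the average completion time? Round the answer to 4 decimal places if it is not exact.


Sort jobs by processing time (SPT order): [1, 2, 7, 8, 14]
Compute completion times sequentially:
  Job 1: processing = 1, completes at 1
  Job 2: processing = 2, completes at 3
  Job 3: processing = 7, completes at 10
  Job 4: processing = 8, completes at 18
  Job 5: processing = 14, completes at 32
Sum of completion times = 64
Average completion time = 64/5 = 12.8

12.8


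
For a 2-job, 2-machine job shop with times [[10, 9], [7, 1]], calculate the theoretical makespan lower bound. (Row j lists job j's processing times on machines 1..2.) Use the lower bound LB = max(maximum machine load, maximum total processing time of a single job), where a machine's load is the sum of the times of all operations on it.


Machine loads:
  Machine 1: 10 + 7 = 17
  Machine 2: 9 + 1 = 10
Max machine load = 17
Job totals:
  Job 1: 19
  Job 2: 8
Max job total = 19
Lower bound = max(17, 19) = 19

19


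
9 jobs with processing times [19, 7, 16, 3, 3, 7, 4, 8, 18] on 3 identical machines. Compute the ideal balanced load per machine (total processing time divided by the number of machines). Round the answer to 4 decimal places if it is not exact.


Total processing time = 19 + 7 + 16 + 3 + 3 + 7 + 4 + 8 + 18 = 85
Number of machines = 3
Ideal balanced load = 85 / 3 = 28.3333

28.3333


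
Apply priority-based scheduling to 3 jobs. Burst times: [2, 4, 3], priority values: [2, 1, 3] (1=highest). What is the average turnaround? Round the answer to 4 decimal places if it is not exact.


Sort by priority (ascending = highest first):
Order: [(1, 4), (2, 2), (3, 3)]
Completion times:
  Priority 1, burst=4, C=4
  Priority 2, burst=2, C=6
  Priority 3, burst=3, C=9
Average turnaround = 19/3 = 6.3333

6.3333


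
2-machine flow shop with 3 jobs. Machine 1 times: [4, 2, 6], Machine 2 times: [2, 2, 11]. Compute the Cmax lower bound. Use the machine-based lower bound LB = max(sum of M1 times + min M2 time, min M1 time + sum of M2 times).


LB1 = sum(M1 times) + min(M2 times) = 12 + 2 = 14
LB2 = min(M1 times) + sum(M2 times) = 2 + 15 = 17
Lower bound = max(LB1, LB2) = max(14, 17) = 17

17


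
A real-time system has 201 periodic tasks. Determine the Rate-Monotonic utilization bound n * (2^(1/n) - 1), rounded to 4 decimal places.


Compute 2^(1/201) = 1.0034544463
Subtract 1: 1.0034544463 - 1 = 0.0034544463
Multiply by n: 201 * 0.0034544463 = 0.6943437063
Round to 4 dp: 0.6943

0.6943


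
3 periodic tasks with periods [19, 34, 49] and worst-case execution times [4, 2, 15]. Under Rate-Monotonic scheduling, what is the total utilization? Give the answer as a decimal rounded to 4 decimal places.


Compute individual utilizations (exact fractions):
  Task 1: C/T = 4/19 (approx. 0.2105)
  Task 2: C/T = 2/34 = 1/17 (approx. 0.0588)
  Task 3: C/T = 15/49 (approx. 0.3061)
Total utilization U = 4/19 + 1/17 + 15/49 = 9108/15827
Rounded to 4 decimal places: U = 0.5755
RM (Liu & Layland) bound for 3 tasks = 0.779763; compare with U = 9108/15827 (approx. 0.575472)
U <= bound, so schedulable by RM sufficient condition.

0.5755


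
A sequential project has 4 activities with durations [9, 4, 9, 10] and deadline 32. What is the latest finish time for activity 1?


LF(activity 1) = deadline - sum of successor durations
Successors: activities 2 through 4 with durations [4, 9, 10]
Sum of successor durations = 23
LF = 32 - 23 = 9

9


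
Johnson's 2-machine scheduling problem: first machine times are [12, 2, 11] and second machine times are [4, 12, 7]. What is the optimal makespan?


Apply Johnson's rule:
  Group 1 (a <= b): [(2, 2, 12)]
  Group 2 (a > b): [(3, 11, 7), (1, 12, 4)]
Optimal job order: [2, 3, 1]
Schedule:
  Job 2: M1 done at 2, M2 done at 14
  Job 3: M1 done at 13, M2 done at 21
  Job 1: M1 done at 25, M2 done at 29
Makespan = 29

29


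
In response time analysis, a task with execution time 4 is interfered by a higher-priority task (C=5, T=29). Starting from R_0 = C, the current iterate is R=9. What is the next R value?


R_next = C + ceil(R_prev / T_hp) * C_hp
ceil(9 / 29) = ceil(0.3103) = 1
Interference = 1 * 5 = 5
R_next = 4 + 5 = 9
R_next = R_prev, so the iteration has converged (response time = 9).

9


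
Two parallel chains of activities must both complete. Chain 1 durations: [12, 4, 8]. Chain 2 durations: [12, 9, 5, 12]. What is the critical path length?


Path A total = 12 + 4 + 8 = 24
Path B total = 12 + 9 + 5 + 12 = 38
Critical path = longest path = max(24, 38) = 38

38


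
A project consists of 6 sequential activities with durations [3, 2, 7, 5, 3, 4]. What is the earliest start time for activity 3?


Activity 3 starts after activities 1 through 2 complete.
Predecessor durations: [3, 2]
ES = 3 + 2 = 5

5


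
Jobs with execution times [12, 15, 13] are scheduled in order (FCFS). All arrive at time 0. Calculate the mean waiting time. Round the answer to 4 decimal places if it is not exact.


FCFS order (as given): [12, 15, 13]
Waiting times:
  Job 1: wait = 0
  Job 2: wait = 12
  Job 3: wait = 27
Sum of waiting times = 39
Average waiting time = 39/3 = 13.0

13.0


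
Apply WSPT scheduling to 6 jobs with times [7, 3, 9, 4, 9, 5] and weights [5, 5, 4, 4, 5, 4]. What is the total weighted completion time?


Compute p/w ratios and sort ascending (WSPT): [(3, 5), (4, 4), (5, 4), (7, 5), (9, 5), (9, 4)]
Compute weighted completion times:
  Job (p=3,w=5): C=3, w*C=5*3=15
  Job (p=4,w=4): C=7, w*C=4*7=28
  Job (p=5,w=4): C=12, w*C=4*12=48
  Job (p=7,w=5): C=19, w*C=5*19=95
  Job (p=9,w=5): C=28, w*C=5*28=140
  Job (p=9,w=4): C=37, w*C=4*37=148
Total weighted completion time = 474

474


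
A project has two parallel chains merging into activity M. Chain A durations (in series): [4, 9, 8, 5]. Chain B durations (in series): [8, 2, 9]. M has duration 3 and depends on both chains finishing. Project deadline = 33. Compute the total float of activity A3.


Forward pass: ES(A3) = sum of predecessors on chain A = 13
EF = ES + duration = 13 + 8 = 21
Backward pass: LF(M) = deadline = 33; LS(M) = 33 - 3 = 30
LF(A3) = LS(M) - sum(successors on chain A) = 30 - 5 = 25
LS = LF - duration = 25 - 8 = 17
Total float = LS - ES = 17 - 13 = 4

4


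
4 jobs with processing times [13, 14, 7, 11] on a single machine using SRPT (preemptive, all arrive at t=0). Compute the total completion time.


Since all jobs arrive at t=0, SRPT equals SPT ordering.
SPT order: [7, 11, 13, 14]
Completion times:
  Job 1: p=7, C=7
  Job 2: p=11, C=18
  Job 3: p=13, C=31
  Job 4: p=14, C=45
Total completion time = 7 + 18 + 31 + 45 = 101

101


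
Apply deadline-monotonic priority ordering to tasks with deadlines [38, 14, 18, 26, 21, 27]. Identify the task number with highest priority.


Sort tasks by relative deadline (ascending):
  Task 2: deadline = 14
  Task 3: deadline = 18
  Task 5: deadline = 21
  Task 4: deadline = 26
  Task 6: deadline = 27
  Task 1: deadline = 38
Priority order (highest first): [2, 3, 5, 4, 6, 1]
Highest priority task = 2

2


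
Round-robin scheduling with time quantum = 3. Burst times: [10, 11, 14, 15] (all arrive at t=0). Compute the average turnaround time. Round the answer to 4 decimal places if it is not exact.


Time quantum = 3
Execution trace:
  J1 runs 3 units, time = 3
  J2 runs 3 units, time = 6
  J3 runs 3 units, time = 9
  J4 runs 3 units, time = 12
  J1 runs 3 units, time = 15
  J2 runs 3 units, time = 18
  J3 runs 3 units, time = 21
  J4 runs 3 units, time = 24
  J1 runs 3 units, time = 27
  J2 runs 3 units, time = 30
  J3 runs 3 units, time = 33
  J4 runs 3 units, time = 36
  J1 runs 1 units, time = 37
  J2 runs 2 units, time = 39
  J3 runs 3 units, time = 42
  J4 runs 3 units, time = 45
  J3 runs 2 units, time = 47
  J4 runs 3 units, time = 50
Finish times: [37, 39, 47, 50]
Average turnaround = 173/4 = 43.25

43.25


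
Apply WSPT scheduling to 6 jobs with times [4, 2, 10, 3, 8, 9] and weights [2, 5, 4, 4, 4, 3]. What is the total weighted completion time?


Compute p/w ratios and sort ascending (WSPT): [(2, 5), (3, 4), (4, 2), (8, 4), (10, 4), (9, 3)]
Compute weighted completion times:
  Job (p=2,w=5): C=2, w*C=5*2=10
  Job (p=3,w=4): C=5, w*C=4*5=20
  Job (p=4,w=2): C=9, w*C=2*9=18
  Job (p=8,w=4): C=17, w*C=4*17=68
  Job (p=10,w=4): C=27, w*C=4*27=108
  Job (p=9,w=3): C=36, w*C=3*36=108
Total weighted completion time = 332

332


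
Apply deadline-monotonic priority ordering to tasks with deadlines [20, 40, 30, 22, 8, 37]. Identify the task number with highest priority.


Sort tasks by relative deadline (ascending):
  Task 5: deadline = 8
  Task 1: deadline = 20
  Task 4: deadline = 22
  Task 3: deadline = 30
  Task 6: deadline = 37
  Task 2: deadline = 40
Priority order (highest first): [5, 1, 4, 3, 6, 2]
Highest priority task = 5

5


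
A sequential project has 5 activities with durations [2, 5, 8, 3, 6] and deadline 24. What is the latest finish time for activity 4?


LF(activity 4) = deadline - sum of successor durations
Successors: activities 5 through 5 with durations [6]
Sum of successor durations = 6
LF = 24 - 6 = 18

18


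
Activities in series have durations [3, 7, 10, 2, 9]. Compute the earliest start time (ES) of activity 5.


Activity 5 starts after activities 1 through 4 complete.
Predecessor durations: [3, 7, 10, 2]
ES = 3 + 7 + 10 + 2 = 22

22


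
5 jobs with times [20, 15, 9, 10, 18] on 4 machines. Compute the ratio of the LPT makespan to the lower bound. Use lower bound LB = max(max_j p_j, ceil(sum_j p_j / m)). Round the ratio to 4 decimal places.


LPT order: [20, 18, 15, 10, 9]
Machine loads after assignment: [20, 18, 15, 19]
LPT makespan = 20
Lower bound = max(max_job, ceil(total/4)) = max(20, 18) = 20
Ratio = 20 / 20 = 1.0

1.0


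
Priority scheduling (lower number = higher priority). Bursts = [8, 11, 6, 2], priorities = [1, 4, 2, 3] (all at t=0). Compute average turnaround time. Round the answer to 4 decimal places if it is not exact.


Sort by priority (ascending = highest first):
Order: [(1, 8), (2, 6), (3, 2), (4, 11)]
Completion times:
  Priority 1, burst=8, C=8
  Priority 2, burst=6, C=14
  Priority 3, burst=2, C=16
  Priority 4, burst=11, C=27
Average turnaround = 65/4 = 16.25

16.25


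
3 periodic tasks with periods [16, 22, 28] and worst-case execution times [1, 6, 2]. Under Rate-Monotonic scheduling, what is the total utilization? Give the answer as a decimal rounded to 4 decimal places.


Compute individual utilizations (exact fractions):
  Task 1: C/T = 1/16 (approx. 0.0625)
  Task 2: C/T = 6/22 = 3/11 (approx. 0.2727)
  Task 3: C/T = 2/28 = 1/14 (approx. 0.0714)
Total utilization U = 1/16 + 3/11 + 1/14 = 501/1232
Rounded to 4 decimal places: U = 0.4067
RM (Liu & Layland) bound for 3 tasks = 0.779763; compare with U = 501/1232 (approx. 0.406656)
U <= bound, so schedulable by RM sufficient condition.

0.4067


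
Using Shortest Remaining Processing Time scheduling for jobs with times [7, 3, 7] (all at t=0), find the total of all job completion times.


Since all jobs arrive at t=0, SRPT equals SPT ordering.
SPT order: [3, 7, 7]
Completion times:
  Job 1: p=3, C=3
  Job 2: p=7, C=10
  Job 3: p=7, C=17
Total completion time = 3 + 10 + 17 = 30

30


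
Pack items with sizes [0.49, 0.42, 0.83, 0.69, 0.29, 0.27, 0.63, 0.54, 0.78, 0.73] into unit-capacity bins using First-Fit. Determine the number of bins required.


Place items sequentially using First-Fit:
  Item 0.49 -> new Bin 1
  Item 0.42 -> Bin 1 (now 0.91)
  Item 0.83 -> new Bin 2
  Item 0.69 -> new Bin 3
  Item 0.29 -> Bin 3 (now 0.98)
  Item 0.27 -> new Bin 4
  Item 0.63 -> Bin 4 (now 0.9)
  Item 0.54 -> new Bin 5
  Item 0.78 -> new Bin 6
  Item 0.73 -> new Bin 7
Total bins used = 7

7


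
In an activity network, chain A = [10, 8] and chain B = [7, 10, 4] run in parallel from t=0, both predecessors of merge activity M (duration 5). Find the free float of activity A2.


ES(A2) = sum of predecessors on chain A = 10
EF(A2) = ES + duration = 10 + 8 = 18
Successor of A2 is M. ES(M) = max(sum(A), sum(B)) = max(18, 21) = 21
Free float = ES(successor) - EF(current) = 21 - 18 = 3

3


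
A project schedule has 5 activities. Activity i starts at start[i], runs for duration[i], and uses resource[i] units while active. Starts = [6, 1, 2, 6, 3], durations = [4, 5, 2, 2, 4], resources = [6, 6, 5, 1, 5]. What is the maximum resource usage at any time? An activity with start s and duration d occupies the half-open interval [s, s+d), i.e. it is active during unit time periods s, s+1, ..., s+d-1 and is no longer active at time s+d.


Each activity i is active on [start_i, start_i + duration_i).
Compute total resource usage per time slot:
  t=0: active resources = [], total = 0
  t=1: active resources = [6], total = 6
  t=2: active resources = [6, 5], total = 11
  t=3: active resources = [6, 5, 5], total = 16
  t=4: active resources = [6, 5], total = 11
  t=5: active resources = [6, 5], total = 11
  t=6: active resources = [6, 1, 5], total = 12
  t=7: active resources = [6, 1], total = 7
  t=8: active resources = [6], total = 6
  t=9: active resources = [6], total = 6
Peak resource demand = 16

16


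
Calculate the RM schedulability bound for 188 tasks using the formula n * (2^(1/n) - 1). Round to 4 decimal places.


Compute 2^(1/188) = 1.0036937583
Subtract 1: 1.0036937583 - 1 = 0.0036937583
Multiply by n: 188 * 0.0036937583 = 0.6944265604
Round to 4 dp: 0.6944

0.6944


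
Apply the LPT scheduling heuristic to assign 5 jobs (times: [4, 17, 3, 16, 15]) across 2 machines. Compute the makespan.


Sort jobs in decreasing order (LPT): [17, 16, 15, 4, 3]
Assign each job to the least loaded machine:
  Machine 1: jobs [17, 4, 3], load = 24
  Machine 2: jobs [16, 15], load = 31
Makespan = max load = 31

31


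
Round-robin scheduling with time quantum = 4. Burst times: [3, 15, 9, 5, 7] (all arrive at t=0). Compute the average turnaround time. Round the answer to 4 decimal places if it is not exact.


Time quantum = 4
Execution trace:
  J1 runs 3 units, time = 3
  J2 runs 4 units, time = 7
  J3 runs 4 units, time = 11
  J4 runs 4 units, time = 15
  J5 runs 4 units, time = 19
  J2 runs 4 units, time = 23
  J3 runs 4 units, time = 27
  J4 runs 1 units, time = 28
  J5 runs 3 units, time = 31
  J2 runs 4 units, time = 35
  J3 runs 1 units, time = 36
  J2 runs 3 units, time = 39
Finish times: [3, 39, 36, 28, 31]
Average turnaround = 137/5 = 27.4

27.4


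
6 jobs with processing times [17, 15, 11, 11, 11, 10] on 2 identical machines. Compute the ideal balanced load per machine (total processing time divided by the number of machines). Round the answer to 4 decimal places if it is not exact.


Total processing time = 17 + 15 + 11 + 11 + 11 + 10 = 75
Number of machines = 2
Ideal balanced load = 75 / 2 = 37.5

37.5
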